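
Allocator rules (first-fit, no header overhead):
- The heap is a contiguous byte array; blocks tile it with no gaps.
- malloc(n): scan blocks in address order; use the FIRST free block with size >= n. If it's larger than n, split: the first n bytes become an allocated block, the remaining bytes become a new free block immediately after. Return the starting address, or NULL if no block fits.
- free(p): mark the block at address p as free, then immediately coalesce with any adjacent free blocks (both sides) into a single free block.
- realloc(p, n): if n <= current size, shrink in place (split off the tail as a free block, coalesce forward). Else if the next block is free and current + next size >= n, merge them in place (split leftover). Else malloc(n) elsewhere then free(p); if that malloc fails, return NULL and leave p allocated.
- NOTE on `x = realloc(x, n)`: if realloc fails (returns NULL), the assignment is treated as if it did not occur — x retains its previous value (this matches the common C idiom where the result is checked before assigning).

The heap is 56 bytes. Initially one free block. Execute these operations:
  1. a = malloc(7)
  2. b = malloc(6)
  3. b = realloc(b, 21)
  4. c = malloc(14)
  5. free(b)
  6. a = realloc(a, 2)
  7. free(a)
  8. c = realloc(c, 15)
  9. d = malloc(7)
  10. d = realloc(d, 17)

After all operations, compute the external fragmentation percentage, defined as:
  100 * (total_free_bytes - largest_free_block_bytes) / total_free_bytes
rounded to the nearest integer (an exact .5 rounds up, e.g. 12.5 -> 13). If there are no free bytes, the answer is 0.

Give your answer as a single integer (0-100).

Op 1: a = malloc(7) -> a = 0; heap: [0-6 ALLOC][7-55 FREE]
Op 2: b = malloc(6) -> b = 7; heap: [0-6 ALLOC][7-12 ALLOC][13-55 FREE]
Op 3: b = realloc(b, 21) -> b = 7; heap: [0-6 ALLOC][7-27 ALLOC][28-55 FREE]
Op 4: c = malloc(14) -> c = 28; heap: [0-6 ALLOC][7-27 ALLOC][28-41 ALLOC][42-55 FREE]
Op 5: free(b) -> (freed b); heap: [0-6 ALLOC][7-27 FREE][28-41 ALLOC][42-55 FREE]
Op 6: a = realloc(a, 2) -> a = 0; heap: [0-1 ALLOC][2-27 FREE][28-41 ALLOC][42-55 FREE]
Op 7: free(a) -> (freed a); heap: [0-27 FREE][28-41 ALLOC][42-55 FREE]
Op 8: c = realloc(c, 15) -> c = 28; heap: [0-27 FREE][28-42 ALLOC][43-55 FREE]
Op 9: d = malloc(7) -> d = 0; heap: [0-6 ALLOC][7-27 FREE][28-42 ALLOC][43-55 FREE]
Op 10: d = realloc(d, 17) -> d = 0; heap: [0-16 ALLOC][17-27 FREE][28-42 ALLOC][43-55 FREE]
Free blocks: [11 13] total_free=24 largest=13 -> 100*(24-13)/24 = 1100/24 ≈ 45.833 -> rounds to 46

Answer: 46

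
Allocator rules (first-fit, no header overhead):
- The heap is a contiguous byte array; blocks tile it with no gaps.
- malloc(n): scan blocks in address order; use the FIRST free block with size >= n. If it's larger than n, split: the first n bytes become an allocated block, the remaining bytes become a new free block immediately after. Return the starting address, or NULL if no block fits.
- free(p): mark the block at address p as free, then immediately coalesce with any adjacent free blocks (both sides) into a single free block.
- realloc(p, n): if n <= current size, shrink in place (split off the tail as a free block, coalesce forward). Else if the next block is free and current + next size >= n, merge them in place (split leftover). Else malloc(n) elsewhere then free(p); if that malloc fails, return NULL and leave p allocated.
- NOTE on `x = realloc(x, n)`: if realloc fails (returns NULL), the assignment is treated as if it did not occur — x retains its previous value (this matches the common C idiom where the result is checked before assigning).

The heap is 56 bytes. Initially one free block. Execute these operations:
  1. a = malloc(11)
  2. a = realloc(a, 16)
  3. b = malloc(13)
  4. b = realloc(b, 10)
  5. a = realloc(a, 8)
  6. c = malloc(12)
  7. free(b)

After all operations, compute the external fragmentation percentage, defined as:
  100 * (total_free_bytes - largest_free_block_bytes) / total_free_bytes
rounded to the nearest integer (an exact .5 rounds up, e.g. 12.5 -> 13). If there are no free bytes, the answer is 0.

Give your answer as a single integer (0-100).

Op 1: a = malloc(11) -> a = 0; heap: [0-10 ALLOC][11-55 FREE]
Op 2: a = realloc(a, 16) -> a = 0; heap: [0-15 ALLOC][16-55 FREE]
Op 3: b = malloc(13) -> b = 16; heap: [0-15 ALLOC][16-28 ALLOC][29-55 FREE]
Op 4: b = realloc(b, 10) -> b = 16; heap: [0-15 ALLOC][16-25 ALLOC][26-55 FREE]
Op 5: a = realloc(a, 8) -> a = 0; heap: [0-7 ALLOC][8-15 FREE][16-25 ALLOC][26-55 FREE]
Op 6: c = malloc(12) -> c = 26; heap: [0-7 ALLOC][8-15 FREE][16-25 ALLOC][26-37 ALLOC][38-55 FREE]
Op 7: free(b) -> (freed b); heap: [0-7 ALLOC][8-25 FREE][26-37 ALLOC][38-55 FREE]
Free blocks: [18 18] total_free=36 largest=18 -> 100*(36-18)/36 = 1800/36 = 50

Answer: 50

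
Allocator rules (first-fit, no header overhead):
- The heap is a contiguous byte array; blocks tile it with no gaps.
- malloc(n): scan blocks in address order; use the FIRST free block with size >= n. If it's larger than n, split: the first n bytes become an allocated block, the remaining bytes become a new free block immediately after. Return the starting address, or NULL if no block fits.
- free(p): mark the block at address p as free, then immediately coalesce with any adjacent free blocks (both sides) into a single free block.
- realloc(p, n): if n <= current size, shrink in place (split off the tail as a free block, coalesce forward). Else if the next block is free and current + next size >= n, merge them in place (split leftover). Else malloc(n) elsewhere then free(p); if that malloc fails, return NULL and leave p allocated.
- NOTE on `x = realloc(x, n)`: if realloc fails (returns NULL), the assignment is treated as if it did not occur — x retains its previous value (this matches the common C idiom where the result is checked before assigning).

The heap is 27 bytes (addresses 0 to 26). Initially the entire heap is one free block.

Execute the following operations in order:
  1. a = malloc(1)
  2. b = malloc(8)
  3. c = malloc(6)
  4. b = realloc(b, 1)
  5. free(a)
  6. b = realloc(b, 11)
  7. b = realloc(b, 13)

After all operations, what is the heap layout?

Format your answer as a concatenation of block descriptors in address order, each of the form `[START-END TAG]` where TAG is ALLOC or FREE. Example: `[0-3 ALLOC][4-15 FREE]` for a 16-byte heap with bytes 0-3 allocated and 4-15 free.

Op 1: a = malloc(1) -> a = 0; heap: [0-0 ALLOC][1-26 FREE]
Op 2: b = malloc(8) -> b = 1; heap: [0-0 ALLOC][1-8 ALLOC][9-26 FREE]
Op 3: c = malloc(6) -> c = 9; heap: [0-0 ALLOC][1-8 ALLOC][9-14 ALLOC][15-26 FREE]
Op 4: b = realloc(b, 1) -> b = 1; heap: [0-0 ALLOC][1-1 ALLOC][2-8 FREE][9-14 ALLOC][15-26 FREE]
Op 5: free(a) -> (freed a); heap: [0-0 FREE][1-1 ALLOC][2-8 FREE][9-14 ALLOC][15-26 FREE]
Op 6: b = realloc(b, 11) -> b = 15; heap: [0-8 FREE][9-14 ALLOC][15-25 ALLOC][26-26 FREE]
Op 7: b = realloc(b, 13) -> NULL (b unchanged); heap: [0-8 FREE][9-14 ALLOC][15-25 ALLOC][26-26 FREE]

Answer: [0-8 FREE][9-14 ALLOC][15-25 ALLOC][26-26 FREE]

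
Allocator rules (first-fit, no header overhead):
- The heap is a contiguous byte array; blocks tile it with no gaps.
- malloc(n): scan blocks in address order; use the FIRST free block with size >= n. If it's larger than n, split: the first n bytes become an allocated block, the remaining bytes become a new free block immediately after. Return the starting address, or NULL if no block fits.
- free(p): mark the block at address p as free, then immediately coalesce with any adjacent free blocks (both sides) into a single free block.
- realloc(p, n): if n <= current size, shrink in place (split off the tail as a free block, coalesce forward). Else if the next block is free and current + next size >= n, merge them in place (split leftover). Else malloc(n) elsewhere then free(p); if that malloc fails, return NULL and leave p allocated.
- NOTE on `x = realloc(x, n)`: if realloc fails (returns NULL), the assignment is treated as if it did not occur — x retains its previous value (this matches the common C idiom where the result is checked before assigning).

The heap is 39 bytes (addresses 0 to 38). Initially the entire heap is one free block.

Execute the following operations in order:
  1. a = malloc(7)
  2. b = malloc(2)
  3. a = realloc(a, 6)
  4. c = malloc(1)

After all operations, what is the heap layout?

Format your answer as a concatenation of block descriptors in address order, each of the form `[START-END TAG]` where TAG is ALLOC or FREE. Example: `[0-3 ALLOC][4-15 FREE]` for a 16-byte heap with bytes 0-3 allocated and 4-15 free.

Op 1: a = malloc(7) -> a = 0; heap: [0-6 ALLOC][7-38 FREE]
Op 2: b = malloc(2) -> b = 7; heap: [0-6 ALLOC][7-8 ALLOC][9-38 FREE]
Op 3: a = realloc(a, 6) -> a = 0; heap: [0-5 ALLOC][6-6 FREE][7-8 ALLOC][9-38 FREE]
Op 4: c = malloc(1) -> c = 6; heap: [0-5 ALLOC][6-6 ALLOC][7-8 ALLOC][9-38 FREE]

Answer: [0-5 ALLOC][6-6 ALLOC][7-8 ALLOC][9-38 FREE]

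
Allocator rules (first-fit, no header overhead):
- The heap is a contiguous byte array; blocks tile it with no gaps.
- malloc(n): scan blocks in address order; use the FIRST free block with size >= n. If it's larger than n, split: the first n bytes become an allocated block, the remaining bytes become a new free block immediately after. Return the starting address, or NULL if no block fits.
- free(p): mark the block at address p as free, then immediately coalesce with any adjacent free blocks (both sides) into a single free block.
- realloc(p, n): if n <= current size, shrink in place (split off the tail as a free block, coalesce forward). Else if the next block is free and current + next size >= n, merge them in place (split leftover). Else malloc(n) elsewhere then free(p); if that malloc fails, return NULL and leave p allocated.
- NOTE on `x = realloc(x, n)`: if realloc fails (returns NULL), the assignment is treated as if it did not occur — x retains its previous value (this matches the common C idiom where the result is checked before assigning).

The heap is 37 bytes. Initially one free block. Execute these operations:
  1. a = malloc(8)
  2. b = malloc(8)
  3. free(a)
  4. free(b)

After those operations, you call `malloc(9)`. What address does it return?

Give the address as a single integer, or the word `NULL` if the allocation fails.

Op 1: a = malloc(8) -> a = 0; heap: [0-7 ALLOC][8-36 FREE]
Op 2: b = malloc(8) -> b = 8; heap: [0-7 ALLOC][8-15 ALLOC][16-36 FREE]
Op 3: free(a) -> (freed a); heap: [0-7 FREE][8-15 ALLOC][16-36 FREE]
Op 4: free(b) -> (freed b); heap: [0-36 FREE]
malloc(9): first-fit scan over [0-36 FREE] -> 0

Answer: 0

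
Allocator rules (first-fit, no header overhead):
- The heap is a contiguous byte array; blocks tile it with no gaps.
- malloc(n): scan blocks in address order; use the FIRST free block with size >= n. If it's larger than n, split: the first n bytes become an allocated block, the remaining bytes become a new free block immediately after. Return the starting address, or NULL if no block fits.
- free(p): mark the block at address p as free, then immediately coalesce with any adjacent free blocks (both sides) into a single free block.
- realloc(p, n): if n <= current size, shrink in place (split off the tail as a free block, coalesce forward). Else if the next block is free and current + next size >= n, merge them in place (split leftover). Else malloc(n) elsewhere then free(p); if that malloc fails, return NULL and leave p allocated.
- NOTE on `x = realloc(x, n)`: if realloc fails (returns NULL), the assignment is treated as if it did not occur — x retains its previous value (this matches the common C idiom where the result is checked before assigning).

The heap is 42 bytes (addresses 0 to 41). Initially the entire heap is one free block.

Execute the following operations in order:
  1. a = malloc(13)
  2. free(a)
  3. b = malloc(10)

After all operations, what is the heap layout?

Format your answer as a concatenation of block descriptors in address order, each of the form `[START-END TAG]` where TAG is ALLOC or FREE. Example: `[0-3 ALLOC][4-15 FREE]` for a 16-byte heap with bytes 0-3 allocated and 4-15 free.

Op 1: a = malloc(13) -> a = 0; heap: [0-12 ALLOC][13-41 FREE]
Op 2: free(a) -> (freed a); heap: [0-41 FREE]
Op 3: b = malloc(10) -> b = 0; heap: [0-9 ALLOC][10-41 FREE]

Answer: [0-9 ALLOC][10-41 FREE]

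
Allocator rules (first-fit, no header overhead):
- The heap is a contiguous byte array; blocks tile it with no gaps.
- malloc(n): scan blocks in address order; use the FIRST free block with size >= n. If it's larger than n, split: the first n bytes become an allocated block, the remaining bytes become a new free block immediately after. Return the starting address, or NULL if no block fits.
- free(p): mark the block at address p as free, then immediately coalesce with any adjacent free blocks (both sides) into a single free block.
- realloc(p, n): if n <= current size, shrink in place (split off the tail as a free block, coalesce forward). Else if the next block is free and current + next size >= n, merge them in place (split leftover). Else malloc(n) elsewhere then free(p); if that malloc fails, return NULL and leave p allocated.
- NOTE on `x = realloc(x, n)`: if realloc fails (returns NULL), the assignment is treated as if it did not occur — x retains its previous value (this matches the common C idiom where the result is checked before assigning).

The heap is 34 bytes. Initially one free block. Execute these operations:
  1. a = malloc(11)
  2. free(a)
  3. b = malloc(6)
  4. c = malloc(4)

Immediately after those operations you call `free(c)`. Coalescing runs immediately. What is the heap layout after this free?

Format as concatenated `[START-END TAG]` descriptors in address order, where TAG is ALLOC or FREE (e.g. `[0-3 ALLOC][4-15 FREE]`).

Answer: [0-5 ALLOC][6-33 FREE]

Derivation:
Op 1: a = malloc(11) -> a = 0; heap: [0-10 ALLOC][11-33 FREE]
Op 2: free(a) -> (freed a); heap: [0-33 FREE]
Op 3: b = malloc(6) -> b = 0; heap: [0-5 ALLOC][6-33 FREE]
Op 4: c = malloc(4) -> c = 6; heap: [0-5 ALLOC][6-9 ALLOC][10-33 FREE]
free(c): c = 6 -> block [6-9 ALLOC]; mark free, coalesce with adjacent free neighbors -> [0-5 ALLOC][6-33 FREE]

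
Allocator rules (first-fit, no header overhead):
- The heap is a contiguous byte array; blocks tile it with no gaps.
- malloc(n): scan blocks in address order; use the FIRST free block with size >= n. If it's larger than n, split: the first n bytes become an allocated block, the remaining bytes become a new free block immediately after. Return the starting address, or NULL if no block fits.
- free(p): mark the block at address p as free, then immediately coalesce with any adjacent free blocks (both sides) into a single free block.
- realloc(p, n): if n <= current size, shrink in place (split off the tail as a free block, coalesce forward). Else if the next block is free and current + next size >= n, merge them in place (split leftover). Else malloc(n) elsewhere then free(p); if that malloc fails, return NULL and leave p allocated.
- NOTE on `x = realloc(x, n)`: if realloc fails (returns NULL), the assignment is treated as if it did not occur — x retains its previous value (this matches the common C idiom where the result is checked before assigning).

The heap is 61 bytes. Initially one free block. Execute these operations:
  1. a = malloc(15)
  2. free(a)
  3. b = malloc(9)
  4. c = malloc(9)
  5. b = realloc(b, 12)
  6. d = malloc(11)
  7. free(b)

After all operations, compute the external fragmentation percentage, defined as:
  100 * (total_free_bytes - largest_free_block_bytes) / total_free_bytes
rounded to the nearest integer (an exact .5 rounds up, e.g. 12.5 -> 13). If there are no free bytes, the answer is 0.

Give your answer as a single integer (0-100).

Op 1: a = malloc(15) -> a = 0; heap: [0-14 ALLOC][15-60 FREE]
Op 2: free(a) -> (freed a); heap: [0-60 FREE]
Op 3: b = malloc(9) -> b = 0; heap: [0-8 ALLOC][9-60 FREE]
Op 4: c = malloc(9) -> c = 9; heap: [0-8 ALLOC][9-17 ALLOC][18-60 FREE]
Op 5: b = realloc(b, 12) -> b = 18; heap: [0-8 FREE][9-17 ALLOC][18-29 ALLOC][30-60 FREE]
Op 6: d = malloc(11) -> d = 30; heap: [0-8 FREE][9-17 ALLOC][18-29 ALLOC][30-40 ALLOC][41-60 FREE]
Op 7: free(b) -> (freed b); heap: [0-8 FREE][9-17 ALLOC][18-29 FREE][30-40 ALLOC][41-60 FREE]
Free blocks: [9 12 20] total_free=41 largest=20 -> 100*(41-20)/41 = 2100/41 ≈ 51.220 -> rounds to 51

Answer: 51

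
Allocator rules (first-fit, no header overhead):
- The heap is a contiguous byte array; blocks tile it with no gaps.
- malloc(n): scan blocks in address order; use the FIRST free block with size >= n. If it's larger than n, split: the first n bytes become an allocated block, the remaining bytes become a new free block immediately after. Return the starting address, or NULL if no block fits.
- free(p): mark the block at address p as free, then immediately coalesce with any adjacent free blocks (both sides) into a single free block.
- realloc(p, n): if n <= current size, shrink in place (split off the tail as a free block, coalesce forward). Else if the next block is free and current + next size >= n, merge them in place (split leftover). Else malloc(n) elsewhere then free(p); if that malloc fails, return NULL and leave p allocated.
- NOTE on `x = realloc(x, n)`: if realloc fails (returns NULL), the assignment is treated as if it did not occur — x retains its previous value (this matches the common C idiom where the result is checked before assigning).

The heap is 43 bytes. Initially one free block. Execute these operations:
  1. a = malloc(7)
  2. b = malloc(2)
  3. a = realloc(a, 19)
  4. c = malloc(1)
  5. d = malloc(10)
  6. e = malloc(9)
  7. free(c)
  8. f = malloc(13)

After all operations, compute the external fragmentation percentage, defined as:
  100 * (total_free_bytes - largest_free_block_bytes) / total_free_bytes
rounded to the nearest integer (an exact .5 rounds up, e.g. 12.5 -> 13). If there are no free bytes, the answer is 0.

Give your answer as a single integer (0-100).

Op 1: a = malloc(7) -> a = 0; heap: [0-6 ALLOC][7-42 FREE]
Op 2: b = malloc(2) -> b = 7; heap: [0-6 ALLOC][7-8 ALLOC][9-42 FREE]
Op 3: a = realloc(a, 19) -> a = 9; heap: [0-6 FREE][7-8 ALLOC][9-27 ALLOC][28-42 FREE]
Op 4: c = malloc(1) -> c = 0; heap: [0-0 ALLOC][1-6 FREE][7-8 ALLOC][9-27 ALLOC][28-42 FREE]
Op 5: d = malloc(10) -> d = 28; heap: [0-0 ALLOC][1-6 FREE][7-8 ALLOC][9-27 ALLOC][28-37 ALLOC][38-42 FREE]
Op 6: e = malloc(9) -> e = NULL; heap: [0-0 ALLOC][1-6 FREE][7-8 ALLOC][9-27 ALLOC][28-37 ALLOC][38-42 FREE]
Op 7: free(c) -> (freed c); heap: [0-6 FREE][7-8 ALLOC][9-27 ALLOC][28-37 ALLOC][38-42 FREE]
Op 8: f = malloc(13) -> f = NULL; heap: [0-6 FREE][7-8 ALLOC][9-27 ALLOC][28-37 ALLOC][38-42 FREE]
Free blocks: [7 5] total_free=12 largest=7 -> 100*(12-7)/12 = 500/12 ≈ 41.667 -> rounds to 42

Answer: 42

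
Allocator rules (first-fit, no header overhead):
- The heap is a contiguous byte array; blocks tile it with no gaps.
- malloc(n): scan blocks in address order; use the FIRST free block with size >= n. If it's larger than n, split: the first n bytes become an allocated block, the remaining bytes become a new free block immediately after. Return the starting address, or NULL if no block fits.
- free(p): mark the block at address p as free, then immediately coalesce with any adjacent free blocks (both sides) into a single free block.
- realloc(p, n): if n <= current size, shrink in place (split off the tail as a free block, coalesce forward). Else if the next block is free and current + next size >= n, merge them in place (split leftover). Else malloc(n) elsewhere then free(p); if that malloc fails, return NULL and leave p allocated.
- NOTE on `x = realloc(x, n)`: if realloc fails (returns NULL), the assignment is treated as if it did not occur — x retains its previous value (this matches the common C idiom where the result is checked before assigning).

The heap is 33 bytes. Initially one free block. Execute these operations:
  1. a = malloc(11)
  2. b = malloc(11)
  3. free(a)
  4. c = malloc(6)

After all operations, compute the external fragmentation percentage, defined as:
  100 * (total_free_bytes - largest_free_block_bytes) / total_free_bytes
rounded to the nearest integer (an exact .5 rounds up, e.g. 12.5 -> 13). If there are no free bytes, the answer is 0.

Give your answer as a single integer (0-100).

Answer: 31

Derivation:
Op 1: a = malloc(11) -> a = 0; heap: [0-10 ALLOC][11-32 FREE]
Op 2: b = malloc(11) -> b = 11; heap: [0-10 ALLOC][11-21 ALLOC][22-32 FREE]
Op 3: free(a) -> (freed a); heap: [0-10 FREE][11-21 ALLOC][22-32 FREE]
Op 4: c = malloc(6) -> c = 0; heap: [0-5 ALLOC][6-10 FREE][11-21 ALLOC][22-32 FREE]
Free blocks: [5 11] total_free=16 largest=11 -> 100*(16-11)/16 = 500/16 = 31.25 -> rounds to 31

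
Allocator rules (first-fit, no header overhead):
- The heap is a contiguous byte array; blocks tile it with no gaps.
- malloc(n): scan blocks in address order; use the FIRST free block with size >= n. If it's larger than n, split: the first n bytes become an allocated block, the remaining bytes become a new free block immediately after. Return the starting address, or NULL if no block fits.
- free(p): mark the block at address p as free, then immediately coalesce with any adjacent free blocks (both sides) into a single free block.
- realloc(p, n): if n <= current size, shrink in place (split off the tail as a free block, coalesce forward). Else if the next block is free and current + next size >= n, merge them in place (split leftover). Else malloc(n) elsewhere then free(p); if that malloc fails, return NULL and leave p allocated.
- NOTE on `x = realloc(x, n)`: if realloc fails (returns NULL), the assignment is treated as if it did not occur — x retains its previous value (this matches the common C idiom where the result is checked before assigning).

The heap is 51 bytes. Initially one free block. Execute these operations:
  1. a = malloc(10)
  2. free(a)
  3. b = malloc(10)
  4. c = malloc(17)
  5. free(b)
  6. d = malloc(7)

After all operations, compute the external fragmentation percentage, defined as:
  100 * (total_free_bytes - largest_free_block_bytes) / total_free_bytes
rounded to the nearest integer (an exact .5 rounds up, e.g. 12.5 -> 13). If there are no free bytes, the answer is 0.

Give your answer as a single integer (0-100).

Answer: 11

Derivation:
Op 1: a = malloc(10) -> a = 0; heap: [0-9 ALLOC][10-50 FREE]
Op 2: free(a) -> (freed a); heap: [0-50 FREE]
Op 3: b = malloc(10) -> b = 0; heap: [0-9 ALLOC][10-50 FREE]
Op 4: c = malloc(17) -> c = 10; heap: [0-9 ALLOC][10-26 ALLOC][27-50 FREE]
Op 5: free(b) -> (freed b); heap: [0-9 FREE][10-26 ALLOC][27-50 FREE]
Op 6: d = malloc(7) -> d = 0; heap: [0-6 ALLOC][7-9 FREE][10-26 ALLOC][27-50 FREE]
Free blocks: [3 24] total_free=27 largest=24 -> 100*(27-24)/27 = 300/27 ≈ 11.111 -> rounds to 11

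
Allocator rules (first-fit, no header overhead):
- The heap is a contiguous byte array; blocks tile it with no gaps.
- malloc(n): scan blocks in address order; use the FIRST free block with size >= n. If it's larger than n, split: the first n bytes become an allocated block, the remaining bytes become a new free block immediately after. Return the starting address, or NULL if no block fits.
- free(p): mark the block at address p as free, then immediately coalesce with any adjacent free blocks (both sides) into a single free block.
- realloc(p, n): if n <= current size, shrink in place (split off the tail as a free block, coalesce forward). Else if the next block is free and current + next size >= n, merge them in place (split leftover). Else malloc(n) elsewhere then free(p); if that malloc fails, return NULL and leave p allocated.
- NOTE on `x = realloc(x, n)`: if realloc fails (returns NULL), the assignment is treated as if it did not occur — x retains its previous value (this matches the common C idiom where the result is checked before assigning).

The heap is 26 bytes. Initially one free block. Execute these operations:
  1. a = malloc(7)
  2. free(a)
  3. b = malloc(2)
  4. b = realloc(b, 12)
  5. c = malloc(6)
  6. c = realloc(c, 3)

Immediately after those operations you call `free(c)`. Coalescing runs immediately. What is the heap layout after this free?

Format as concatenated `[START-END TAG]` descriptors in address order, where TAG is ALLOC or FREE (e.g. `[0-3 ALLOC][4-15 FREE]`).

Answer: [0-11 ALLOC][12-25 FREE]

Derivation:
Op 1: a = malloc(7) -> a = 0; heap: [0-6 ALLOC][7-25 FREE]
Op 2: free(a) -> (freed a); heap: [0-25 FREE]
Op 3: b = malloc(2) -> b = 0; heap: [0-1 ALLOC][2-25 FREE]
Op 4: b = realloc(b, 12) -> b = 0; heap: [0-11 ALLOC][12-25 FREE]
Op 5: c = malloc(6) -> c = 12; heap: [0-11 ALLOC][12-17 ALLOC][18-25 FREE]
Op 6: c = realloc(c, 3) -> c = 12; heap: [0-11 ALLOC][12-14 ALLOC][15-25 FREE]
free(c): c = 12 -> block [12-14 ALLOC]; mark free, coalesce with adjacent free neighbors -> [0-11 ALLOC][12-25 FREE]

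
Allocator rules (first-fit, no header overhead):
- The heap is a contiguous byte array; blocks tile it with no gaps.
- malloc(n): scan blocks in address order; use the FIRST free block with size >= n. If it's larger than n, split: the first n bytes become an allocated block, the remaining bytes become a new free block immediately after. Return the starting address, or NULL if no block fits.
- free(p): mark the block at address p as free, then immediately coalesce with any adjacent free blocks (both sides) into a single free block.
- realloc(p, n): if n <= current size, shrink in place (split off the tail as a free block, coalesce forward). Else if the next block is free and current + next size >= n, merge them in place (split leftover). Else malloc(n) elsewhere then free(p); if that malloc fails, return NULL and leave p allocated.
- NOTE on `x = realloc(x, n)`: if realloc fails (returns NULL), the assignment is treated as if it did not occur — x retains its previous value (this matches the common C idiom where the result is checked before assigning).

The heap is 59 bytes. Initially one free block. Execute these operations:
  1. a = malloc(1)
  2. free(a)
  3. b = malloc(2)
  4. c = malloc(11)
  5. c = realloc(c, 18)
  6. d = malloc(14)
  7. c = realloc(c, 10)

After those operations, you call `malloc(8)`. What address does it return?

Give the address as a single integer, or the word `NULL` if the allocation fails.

Answer: 12

Derivation:
Op 1: a = malloc(1) -> a = 0; heap: [0-0 ALLOC][1-58 FREE]
Op 2: free(a) -> (freed a); heap: [0-58 FREE]
Op 3: b = malloc(2) -> b = 0; heap: [0-1 ALLOC][2-58 FREE]
Op 4: c = malloc(11) -> c = 2; heap: [0-1 ALLOC][2-12 ALLOC][13-58 FREE]
Op 5: c = realloc(c, 18) -> c = 2; heap: [0-1 ALLOC][2-19 ALLOC][20-58 FREE]
Op 6: d = malloc(14) -> d = 20; heap: [0-1 ALLOC][2-19 ALLOC][20-33 ALLOC][34-58 FREE]
Op 7: c = realloc(c, 10) -> c = 2; heap: [0-1 ALLOC][2-11 ALLOC][12-19 FREE][20-33 ALLOC][34-58 FREE]
malloc(8): first-fit scan over [0-1 ALLOC][2-11 ALLOC][12-19 FREE][20-33 ALLOC][34-58 FREE] -> 12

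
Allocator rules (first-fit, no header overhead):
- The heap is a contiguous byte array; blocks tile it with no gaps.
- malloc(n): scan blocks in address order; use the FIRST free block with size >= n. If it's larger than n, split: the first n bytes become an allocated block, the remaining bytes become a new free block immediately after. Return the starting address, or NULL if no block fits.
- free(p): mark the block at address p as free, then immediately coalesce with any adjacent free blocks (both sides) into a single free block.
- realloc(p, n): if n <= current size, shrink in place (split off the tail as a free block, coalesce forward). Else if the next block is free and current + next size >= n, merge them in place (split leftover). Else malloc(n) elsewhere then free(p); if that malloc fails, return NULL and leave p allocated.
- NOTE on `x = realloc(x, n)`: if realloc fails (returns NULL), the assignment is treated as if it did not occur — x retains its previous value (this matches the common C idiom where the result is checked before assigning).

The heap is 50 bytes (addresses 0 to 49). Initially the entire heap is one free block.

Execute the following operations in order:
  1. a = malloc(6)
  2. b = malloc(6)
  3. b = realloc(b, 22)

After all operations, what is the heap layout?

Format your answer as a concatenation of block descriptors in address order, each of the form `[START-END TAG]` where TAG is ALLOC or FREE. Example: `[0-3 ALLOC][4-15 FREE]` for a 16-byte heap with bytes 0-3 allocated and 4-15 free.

Op 1: a = malloc(6) -> a = 0; heap: [0-5 ALLOC][6-49 FREE]
Op 2: b = malloc(6) -> b = 6; heap: [0-5 ALLOC][6-11 ALLOC][12-49 FREE]
Op 3: b = realloc(b, 22) -> b = 6; heap: [0-5 ALLOC][6-27 ALLOC][28-49 FREE]

Answer: [0-5 ALLOC][6-27 ALLOC][28-49 FREE]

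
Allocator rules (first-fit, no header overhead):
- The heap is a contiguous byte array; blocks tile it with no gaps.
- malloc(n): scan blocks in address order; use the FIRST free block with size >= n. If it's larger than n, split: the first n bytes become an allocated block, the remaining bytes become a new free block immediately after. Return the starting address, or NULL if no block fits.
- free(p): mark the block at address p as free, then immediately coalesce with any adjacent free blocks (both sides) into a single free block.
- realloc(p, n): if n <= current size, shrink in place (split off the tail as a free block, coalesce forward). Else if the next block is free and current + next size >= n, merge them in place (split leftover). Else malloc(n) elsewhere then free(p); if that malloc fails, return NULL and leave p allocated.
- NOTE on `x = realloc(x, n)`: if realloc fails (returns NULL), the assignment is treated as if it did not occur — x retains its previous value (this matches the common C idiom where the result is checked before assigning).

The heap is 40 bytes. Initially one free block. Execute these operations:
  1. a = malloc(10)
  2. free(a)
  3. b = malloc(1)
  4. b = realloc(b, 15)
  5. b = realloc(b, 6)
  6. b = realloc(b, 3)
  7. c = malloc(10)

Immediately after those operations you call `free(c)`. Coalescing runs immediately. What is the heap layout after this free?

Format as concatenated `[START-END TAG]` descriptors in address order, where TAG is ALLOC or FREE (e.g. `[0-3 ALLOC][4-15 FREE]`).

Op 1: a = malloc(10) -> a = 0; heap: [0-9 ALLOC][10-39 FREE]
Op 2: free(a) -> (freed a); heap: [0-39 FREE]
Op 3: b = malloc(1) -> b = 0; heap: [0-0 ALLOC][1-39 FREE]
Op 4: b = realloc(b, 15) -> b = 0; heap: [0-14 ALLOC][15-39 FREE]
Op 5: b = realloc(b, 6) -> b = 0; heap: [0-5 ALLOC][6-39 FREE]
Op 6: b = realloc(b, 3) -> b = 0; heap: [0-2 ALLOC][3-39 FREE]
Op 7: c = malloc(10) -> c = 3; heap: [0-2 ALLOC][3-12 ALLOC][13-39 FREE]
free(c): c = 3 -> block [3-12 ALLOC]; mark free, coalesce with adjacent free neighbors -> [0-2 ALLOC][3-39 FREE]

Answer: [0-2 ALLOC][3-39 FREE]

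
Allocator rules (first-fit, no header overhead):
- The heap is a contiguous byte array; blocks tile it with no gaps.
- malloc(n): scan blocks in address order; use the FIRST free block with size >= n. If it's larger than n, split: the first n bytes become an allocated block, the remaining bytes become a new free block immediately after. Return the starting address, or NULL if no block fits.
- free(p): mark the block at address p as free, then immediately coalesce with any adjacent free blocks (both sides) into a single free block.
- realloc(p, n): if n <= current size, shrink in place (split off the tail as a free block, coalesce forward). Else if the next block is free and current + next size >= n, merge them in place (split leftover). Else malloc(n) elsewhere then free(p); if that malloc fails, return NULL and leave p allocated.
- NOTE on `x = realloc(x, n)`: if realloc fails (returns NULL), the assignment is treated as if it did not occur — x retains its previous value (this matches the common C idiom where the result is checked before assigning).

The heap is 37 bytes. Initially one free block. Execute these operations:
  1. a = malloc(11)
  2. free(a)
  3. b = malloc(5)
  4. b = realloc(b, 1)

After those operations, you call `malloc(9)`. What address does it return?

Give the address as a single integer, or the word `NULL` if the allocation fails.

Answer: 1

Derivation:
Op 1: a = malloc(11) -> a = 0; heap: [0-10 ALLOC][11-36 FREE]
Op 2: free(a) -> (freed a); heap: [0-36 FREE]
Op 3: b = malloc(5) -> b = 0; heap: [0-4 ALLOC][5-36 FREE]
Op 4: b = realloc(b, 1) -> b = 0; heap: [0-0 ALLOC][1-36 FREE]
malloc(9): first-fit scan over [0-0 ALLOC][1-36 FREE] -> 1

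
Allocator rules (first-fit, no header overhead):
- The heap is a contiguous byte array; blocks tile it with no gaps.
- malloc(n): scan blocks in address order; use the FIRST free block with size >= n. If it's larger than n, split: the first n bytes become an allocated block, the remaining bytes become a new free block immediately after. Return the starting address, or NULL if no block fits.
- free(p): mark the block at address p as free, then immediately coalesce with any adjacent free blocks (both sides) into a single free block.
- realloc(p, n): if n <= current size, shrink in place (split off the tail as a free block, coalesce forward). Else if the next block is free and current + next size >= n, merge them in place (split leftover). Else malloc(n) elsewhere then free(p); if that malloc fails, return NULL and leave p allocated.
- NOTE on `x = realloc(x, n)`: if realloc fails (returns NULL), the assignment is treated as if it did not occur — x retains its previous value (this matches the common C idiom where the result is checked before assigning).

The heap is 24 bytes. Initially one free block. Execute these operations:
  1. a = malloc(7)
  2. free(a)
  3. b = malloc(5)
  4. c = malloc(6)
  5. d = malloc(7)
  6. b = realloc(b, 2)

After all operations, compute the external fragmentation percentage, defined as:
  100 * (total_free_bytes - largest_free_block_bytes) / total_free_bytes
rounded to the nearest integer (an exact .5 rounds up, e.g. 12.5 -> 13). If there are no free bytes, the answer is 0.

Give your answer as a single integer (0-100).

Answer: 33

Derivation:
Op 1: a = malloc(7) -> a = 0; heap: [0-6 ALLOC][7-23 FREE]
Op 2: free(a) -> (freed a); heap: [0-23 FREE]
Op 3: b = malloc(5) -> b = 0; heap: [0-4 ALLOC][5-23 FREE]
Op 4: c = malloc(6) -> c = 5; heap: [0-4 ALLOC][5-10 ALLOC][11-23 FREE]
Op 5: d = malloc(7) -> d = 11; heap: [0-4 ALLOC][5-10 ALLOC][11-17 ALLOC][18-23 FREE]
Op 6: b = realloc(b, 2) -> b = 0; heap: [0-1 ALLOC][2-4 FREE][5-10 ALLOC][11-17 ALLOC][18-23 FREE]
Free blocks: [3 6] total_free=9 largest=6 -> 100*(9-6)/9 = 300/9 ≈ 33.333 -> rounds to 33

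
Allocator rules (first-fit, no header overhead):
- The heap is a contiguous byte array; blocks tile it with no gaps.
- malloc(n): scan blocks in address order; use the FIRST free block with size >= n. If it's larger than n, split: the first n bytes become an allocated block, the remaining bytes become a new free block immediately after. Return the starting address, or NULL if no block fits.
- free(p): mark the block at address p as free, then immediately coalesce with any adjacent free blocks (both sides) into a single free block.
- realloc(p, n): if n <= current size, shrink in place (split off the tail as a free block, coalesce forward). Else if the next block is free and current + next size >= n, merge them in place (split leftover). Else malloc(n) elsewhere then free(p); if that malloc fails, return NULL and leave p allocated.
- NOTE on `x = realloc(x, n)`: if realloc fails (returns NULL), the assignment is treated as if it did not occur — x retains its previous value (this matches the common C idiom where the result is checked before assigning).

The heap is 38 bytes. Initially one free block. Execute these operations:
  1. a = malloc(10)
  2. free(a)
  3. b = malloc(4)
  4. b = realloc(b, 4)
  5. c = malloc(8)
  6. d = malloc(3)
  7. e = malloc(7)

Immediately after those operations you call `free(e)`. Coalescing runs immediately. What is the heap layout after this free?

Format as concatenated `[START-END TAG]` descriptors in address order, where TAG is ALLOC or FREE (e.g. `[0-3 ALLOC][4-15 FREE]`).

Op 1: a = malloc(10) -> a = 0; heap: [0-9 ALLOC][10-37 FREE]
Op 2: free(a) -> (freed a); heap: [0-37 FREE]
Op 3: b = malloc(4) -> b = 0; heap: [0-3 ALLOC][4-37 FREE]
Op 4: b = realloc(b, 4) -> b = 0; heap: [0-3 ALLOC][4-37 FREE]
Op 5: c = malloc(8) -> c = 4; heap: [0-3 ALLOC][4-11 ALLOC][12-37 FREE]
Op 6: d = malloc(3) -> d = 12; heap: [0-3 ALLOC][4-11 ALLOC][12-14 ALLOC][15-37 FREE]
Op 7: e = malloc(7) -> e = 15; heap: [0-3 ALLOC][4-11 ALLOC][12-14 ALLOC][15-21 ALLOC][22-37 FREE]
free(e): e = 15 -> block [15-21 ALLOC]; mark free, coalesce with adjacent free neighbors -> [0-3 ALLOC][4-11 ALLOC][12-14 ALLOC][15-37 FREE]

Answer: [0-3 ALLOC][4-11 ALLOC][12-14 ALLOC][15-37 FREE]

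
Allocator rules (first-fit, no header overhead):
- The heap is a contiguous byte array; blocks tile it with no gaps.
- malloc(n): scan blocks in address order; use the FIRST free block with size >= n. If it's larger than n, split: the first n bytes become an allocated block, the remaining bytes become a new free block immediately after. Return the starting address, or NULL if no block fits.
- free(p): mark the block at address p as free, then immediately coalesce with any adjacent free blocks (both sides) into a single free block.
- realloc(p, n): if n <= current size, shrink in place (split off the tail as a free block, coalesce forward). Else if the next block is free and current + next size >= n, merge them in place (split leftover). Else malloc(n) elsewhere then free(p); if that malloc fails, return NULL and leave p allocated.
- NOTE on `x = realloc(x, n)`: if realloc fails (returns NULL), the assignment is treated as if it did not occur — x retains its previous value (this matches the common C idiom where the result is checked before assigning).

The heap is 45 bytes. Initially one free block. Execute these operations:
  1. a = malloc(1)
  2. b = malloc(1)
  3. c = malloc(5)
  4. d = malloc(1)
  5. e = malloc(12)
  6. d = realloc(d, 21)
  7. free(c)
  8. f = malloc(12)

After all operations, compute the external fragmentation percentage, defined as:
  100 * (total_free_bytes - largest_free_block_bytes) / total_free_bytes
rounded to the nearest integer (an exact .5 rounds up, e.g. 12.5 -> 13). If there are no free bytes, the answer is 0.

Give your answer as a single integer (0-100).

Op 1: a = malloc(1) -> a = 0; heap: [0-0 ALLOC][1-44 FREE]
Op 2: b = malloc(1) -> b = 1; heap: [0-0 ALLOC][1-1 ALLOC][2-44 FREE]
Op 3: c = malloc(5) -> c = 2; heap: [0-0 ALLOC][1-1 ALLOC][2-6 ALLOC][7-44 FREE]
Op 4: d = malloc(1) -> d = 7; heap: [0-0 ALLOC][1-1 ALLOC][2-6 ALLOC][7-7 ALLOC][8-44 FREE]
Op 5: e = malloc(12) -> e = 8; heap: [0-0 ALLOC][1-1 ALLOC][2-6 ALLOC][7-7 ALLOC][8-19 ALLOC][20-44 FREE]
Op 6: d = realloc(d, 21) -> d = 20; heap: [0-0 ALLOC][1-1 ALLOC][2-6 ALLOC][7-7 FREE][8-19 ALLOC][20-40 ALLOC][41-44 FREE]
Op 7: free(c) -> (freed c); heap: [0-0 ALLOC][1-1 ALLOC][2-7 FREE][8-19 ALLOC][20-40 ALLOC][41-44 FREE]
Op 8: f = malloc(12) -> f = NULL; heap: [0-0 ALLOC][1-1 ALLOC][2-7 FREE][8-19 ALLOC][20-40 ALLOC][41-44 FREE]
Free blocks: [6 4] total_free=10 largest=6 -> 100*(10-6)/10 = 400/10 = 40

Answer: 40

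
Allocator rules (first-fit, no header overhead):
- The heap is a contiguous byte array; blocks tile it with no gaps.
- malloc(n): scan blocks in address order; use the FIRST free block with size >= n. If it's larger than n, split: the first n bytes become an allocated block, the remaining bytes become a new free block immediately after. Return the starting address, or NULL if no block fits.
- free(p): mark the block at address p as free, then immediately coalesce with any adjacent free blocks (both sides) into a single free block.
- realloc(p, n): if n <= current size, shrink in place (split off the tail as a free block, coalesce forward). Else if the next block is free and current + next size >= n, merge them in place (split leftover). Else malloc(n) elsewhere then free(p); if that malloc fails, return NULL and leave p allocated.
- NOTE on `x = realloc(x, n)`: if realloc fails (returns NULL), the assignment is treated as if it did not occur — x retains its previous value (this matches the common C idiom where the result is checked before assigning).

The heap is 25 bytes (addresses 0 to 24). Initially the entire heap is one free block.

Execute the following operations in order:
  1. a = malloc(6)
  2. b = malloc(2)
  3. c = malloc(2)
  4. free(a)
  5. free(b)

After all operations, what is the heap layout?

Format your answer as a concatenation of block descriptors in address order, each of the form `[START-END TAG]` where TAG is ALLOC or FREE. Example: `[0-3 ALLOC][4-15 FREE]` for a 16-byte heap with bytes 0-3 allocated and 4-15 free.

Answer: [0-7 FREE][8-9 ALLOC][10-24 FREE]

Derivation:
Op 1: a = malloc(6) -> a = 0; heap: [0-5 ALLOC][6-24 FREE]
Op 2: b = malloc(2) -> b = 6; heap: [0-5 ALLOC][6-7 ALLOC][8-24 FREE]
Op 3: c = malloc(2) -> c = 8; heap: [0-5 ALLOC][6-7 ALLOC][8-9 ALLOC][10-24 FREE]
Op 4: free(a) -> (freed a); heap: [0-5 FREE][6-7 ALLOC][8-9 ALLOC][10-24 FREE]
Op 5: free(b) -> (freed b); heap: [0-7 FREE][8-9 ALLOC][10-24 FREE]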